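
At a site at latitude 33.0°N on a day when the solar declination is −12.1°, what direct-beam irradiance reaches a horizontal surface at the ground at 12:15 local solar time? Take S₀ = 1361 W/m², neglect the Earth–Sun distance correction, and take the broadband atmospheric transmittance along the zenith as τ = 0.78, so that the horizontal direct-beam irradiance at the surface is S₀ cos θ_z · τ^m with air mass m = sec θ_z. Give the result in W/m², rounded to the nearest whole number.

673 W/m²

Hour angle H = 15° × (12.25 − 12) = 3.75°.
With φ = 33.0°, δ = -12.1°, H = 3.75°: sin φ sin δ = -0.1142, cos φ cos δ cos H = 0.8183, so cos θ_z = 0.7041.
Air mass m = 1/cos θ_z = 1/0.7041 = 1.420; τ^m = 0.78^1.420 = 0.7027.
Surface direct beam = 1361 × 0.7041 × 0.7027 = 673.38 W/m².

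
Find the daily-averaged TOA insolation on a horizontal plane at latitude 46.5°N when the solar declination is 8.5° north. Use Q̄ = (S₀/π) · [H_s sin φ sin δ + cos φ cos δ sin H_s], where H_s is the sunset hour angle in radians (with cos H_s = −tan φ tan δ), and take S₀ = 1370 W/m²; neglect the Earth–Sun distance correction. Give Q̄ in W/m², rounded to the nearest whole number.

374 W/m²

cos H_s = −tan(46.5°) · tan(8.5°) = -0.1575, so H_s = arccos(-0.1575) = 99.06°. In radians, H_s = 1.7289.
H_s sin φ sin δ = 1.7289 × 0.7254 × 0.1478 = 0.1854.
cos φ cos δ sin H_s = 0.6884 × 0.9890 × 0.9875 = 0.6723.
Q̄ = (1370/π) × (0.1854 + 0.6723) = 436.08 × 0.8577 = 374.03 W/m².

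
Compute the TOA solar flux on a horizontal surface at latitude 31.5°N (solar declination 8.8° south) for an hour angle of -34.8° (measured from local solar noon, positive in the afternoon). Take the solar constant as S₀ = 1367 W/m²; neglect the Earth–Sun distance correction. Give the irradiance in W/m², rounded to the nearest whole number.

cos θ_z = sin(31.5°) sin(-8.8°) + cos(31.5°) cos(-8.8°) cos(-34.80°) = -0.0799 + 0.6919 = 0.6120.
Top-of-atmosphere irradiance = S₀ cos θ_z = 1367 × 0.6120 = 836.60 W/m².

837 W/m²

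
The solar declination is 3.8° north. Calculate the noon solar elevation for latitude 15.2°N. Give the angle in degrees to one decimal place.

At local solar noon the hour angle is zero, so the elevation is 90° − |φ − δ| = 90° − |15.2° − (3.8°)| = 90° − 11.4° = 78.6°.

78.6°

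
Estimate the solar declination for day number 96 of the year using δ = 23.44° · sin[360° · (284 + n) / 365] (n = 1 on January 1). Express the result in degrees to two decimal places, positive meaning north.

+5.99°

360 × (284 + 96) / 365 = 374.795°; sin(374.795°) = 0.2554.
δ = 23.44 × 0.2554 = 5.987° ≈ +5.99°.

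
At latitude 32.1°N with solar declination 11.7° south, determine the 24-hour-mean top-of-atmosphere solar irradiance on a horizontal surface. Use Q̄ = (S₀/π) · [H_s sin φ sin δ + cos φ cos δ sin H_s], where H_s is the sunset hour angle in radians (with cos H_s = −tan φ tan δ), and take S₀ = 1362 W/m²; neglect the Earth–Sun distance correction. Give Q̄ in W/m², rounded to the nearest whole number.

289 W/m²

−tan φ tan δ = −(0.6273)(-0.2071) = 0.1299; H_s = arccos(0.1299) = 82.54°. In radians, H_s = 1.4406.
H_s sin φ sin δ = 1.4406 × 0.5314 × -0.2028 = -0.1553.
cos φ cos δ sin H_s = 0.8471 × 0.9792 × 0.9915 = 0.8224.
Q̄ = (1362/π) × (-0.1553 + 0.8224) = 433.54 × 0.6671 = 289.21 W/m².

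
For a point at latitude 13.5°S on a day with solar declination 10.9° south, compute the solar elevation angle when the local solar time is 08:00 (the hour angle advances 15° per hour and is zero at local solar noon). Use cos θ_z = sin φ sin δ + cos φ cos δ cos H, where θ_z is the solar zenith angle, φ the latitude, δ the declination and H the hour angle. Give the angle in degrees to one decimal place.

Hour angle H = 15° × (8 − 12) = -60.00°.
cos θ_z = sin φ sin δ + cos φ cos δ cos H = (-0.2334)(-0.1891) + (0.9724)(0.9820)(0.5000) = 0.5216.
θ_z = arccos(0.5216) = 58.56°, so the elevation is 90° − 58.56° = 31.44°.

31.4°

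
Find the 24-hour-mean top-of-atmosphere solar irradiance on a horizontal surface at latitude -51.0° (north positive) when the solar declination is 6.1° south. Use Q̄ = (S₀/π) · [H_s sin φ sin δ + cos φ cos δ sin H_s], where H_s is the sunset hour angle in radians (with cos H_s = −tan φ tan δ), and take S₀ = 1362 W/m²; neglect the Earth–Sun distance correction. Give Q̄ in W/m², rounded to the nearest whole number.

−tan φ tan δ = −(-1.2349)(-0.1069) = -0.1320; H_s = arccos(-0.1320) = 97.59°. In radians, H_s = 1.7033.
H_s sin φ sin δ = 1.7033 × -0.7771 × -0.1063 = 0.1407.
cos φ cos δ sin H_s = 0.6293 × 0.9943 × 0.9912 = 0.6202.
Q̄ = (1362/π) × (0.1407 + 0.6202) = 433.54 × 0.7609 = 329.88 W/m².

330 W/m²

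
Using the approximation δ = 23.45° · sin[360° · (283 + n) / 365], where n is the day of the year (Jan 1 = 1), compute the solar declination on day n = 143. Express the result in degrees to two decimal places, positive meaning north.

+20.34°

360 × (283 + 143) / 365 = 420.164°; sin(420.164°) = 0.8675.
δ = 23.45 × 0.8675 = 20.343° ≈ +20.34°.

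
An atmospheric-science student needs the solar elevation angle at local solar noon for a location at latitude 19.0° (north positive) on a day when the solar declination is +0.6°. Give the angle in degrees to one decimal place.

71.6°

At local solar noon the hour angle is zero, so the elevation is 90° − |φ − δ| = 90° − |19.0° − (0.6°)| = 90° − 18.4° = 71.6°.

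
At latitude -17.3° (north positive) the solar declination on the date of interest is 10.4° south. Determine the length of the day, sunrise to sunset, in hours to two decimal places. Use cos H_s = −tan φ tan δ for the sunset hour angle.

−tan φ tan δ = −(-0.3115)(-0.1835) = -0.0572; H_s = arccos(-0.0572) = 93.28°.
Day length = 2 H_s / 15° h⁻¹ = 186.56° / 15 = 12.437 h.

12.44 hours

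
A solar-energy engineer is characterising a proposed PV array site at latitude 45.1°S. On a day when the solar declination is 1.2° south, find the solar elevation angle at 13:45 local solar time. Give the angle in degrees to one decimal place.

40.4°

Hour angle H = 15° × (13.75 − 12) = 26.25°.
cos θ_z = sin φ sin δ + cos φ cos δ cos H = (-0.7083)(-0.0209) + (0.7059)(0.9998)(0.8969) = 0.6478.
θ_z = arccos(0.6478) = 49.62°, so the elevation is 90° − 49.62° = 40.38°.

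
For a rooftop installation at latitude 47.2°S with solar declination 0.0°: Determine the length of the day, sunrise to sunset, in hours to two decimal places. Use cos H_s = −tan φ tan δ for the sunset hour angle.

12.00 hours

−tan φ tan δ = −(-1.0799)(0.0000) = 0.0000; H_s = arccos(0.0000) = 90.00°.
Day length = 2 H_s / 15° h⁻¹ = 180.00° / 15 = 12.000 h.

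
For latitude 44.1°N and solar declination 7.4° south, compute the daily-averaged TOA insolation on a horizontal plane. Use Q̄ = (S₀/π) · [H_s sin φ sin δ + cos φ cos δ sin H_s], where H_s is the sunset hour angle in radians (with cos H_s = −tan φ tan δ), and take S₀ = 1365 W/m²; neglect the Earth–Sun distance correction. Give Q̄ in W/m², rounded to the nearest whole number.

cos H_s = −tan(44.1°) · tan(-7.4°) = 0.1259, so H_s = arccos(0.1259) = 82.77°. In radians, H_s = 1.4446.
H_s sin φ sin δ = 1.4446 × 0.6959 × -0.1288 = -0.1295.
cos φ cos δ sin H_s = 0.7181 × 0.9917 × 0.9920 = 0.7064.
Q̄ = (1365/π) × (-0.1295 + 0.7064) = 434.49 × 0.5769 = 250.66 W/m².

251 W/m²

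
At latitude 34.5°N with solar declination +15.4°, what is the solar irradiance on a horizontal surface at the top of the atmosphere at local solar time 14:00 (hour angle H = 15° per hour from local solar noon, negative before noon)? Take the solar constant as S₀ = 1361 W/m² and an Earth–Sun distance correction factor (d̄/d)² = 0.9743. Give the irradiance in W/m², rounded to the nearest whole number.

Hour angle H = 15° × (14 − 12) = 30.00°.
cos θ_z = sin(34.5°) sin(15.4°) + cos(34.5°) cos(15.4°) cos(30.00°) = 0.1504 + 0.6881 = 0.8385.
Top-of-atmosphere irradiance = S₀ (d̄/d)² cos θ_z = 1361 × 0.9743 × 0.8385 = 1111.87 W/m².

1112 W/m²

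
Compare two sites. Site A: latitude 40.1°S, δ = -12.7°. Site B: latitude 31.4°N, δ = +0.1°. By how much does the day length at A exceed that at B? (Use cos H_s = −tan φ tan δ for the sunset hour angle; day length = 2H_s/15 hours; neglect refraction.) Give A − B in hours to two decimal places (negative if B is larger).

+1.45 h

A: H_s = arccos(−tan -40.1° · tan -12.7°) = 100.94°, so 2H_s/15 = 13.4587 h.
B: H_s = arccos(−tan 31.4° · tan 0.1°) = 90.06°, so 2H_s/15 = 12.0080 h.
A − B = 13.4587 − 12.0080 = 1.4507 h.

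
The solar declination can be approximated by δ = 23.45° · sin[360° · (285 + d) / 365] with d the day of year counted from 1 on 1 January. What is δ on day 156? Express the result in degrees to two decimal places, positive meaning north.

360 × (285 + 156) / 365 = 434.959°; sin(434.959°) = 0.9657.
δ = 23.45 × 0.9657 = 22.646° ≈ +22.65°.

+22.65°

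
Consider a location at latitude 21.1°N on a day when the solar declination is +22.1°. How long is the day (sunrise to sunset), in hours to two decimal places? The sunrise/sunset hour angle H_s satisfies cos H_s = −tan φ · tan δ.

cos H_s = −tan(21.1°) · tan(22.1°) = -0.1567, so H_s = arccos(-0.1567) = 99.02°.
Day length = 2 H_s / 15° h⁻¹ = 198.04° / 15 = 13.203 h.

13.20 hours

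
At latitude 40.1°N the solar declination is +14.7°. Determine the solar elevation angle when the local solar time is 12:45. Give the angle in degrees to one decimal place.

62.8°

Hour angle H = 15° × (12.75 − 12) = 11.25°.
cos θ_z = sin φ sin δ + cos φ cos δ cos H = (0.6441)(0.2538) + (0.7649)(0.9673)(0.9808) = 0.8892.
θ_z = arccos(0.8892) = 27.23°, so the elevation is 90° − 27.23° = 62.77°.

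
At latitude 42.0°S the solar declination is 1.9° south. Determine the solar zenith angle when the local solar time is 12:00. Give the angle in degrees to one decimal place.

Hour angle H = 15° × (12 − 12) = 0.00°.
With φ = -42.0°, δ = -1.9°, H = 0.00°: sin φ sin δ = 0.0222, cos φ cos δ cos H = 0.7427, so cos θ_z = 0.7649.
θ_z = arccos(0.7649) = 40.10°.

40.1°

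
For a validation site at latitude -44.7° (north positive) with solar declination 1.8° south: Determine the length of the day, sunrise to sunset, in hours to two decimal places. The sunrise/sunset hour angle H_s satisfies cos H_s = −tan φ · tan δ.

12.24 hours

−tan φ tan δ = −(-0.9896)(-0.0314) = -0.0311; H_s = arccos(-0.0311) = 91.78°.
Day length = 2 H_s / 15° h⁻¹ = 183.56° / 15 = 12.237 h.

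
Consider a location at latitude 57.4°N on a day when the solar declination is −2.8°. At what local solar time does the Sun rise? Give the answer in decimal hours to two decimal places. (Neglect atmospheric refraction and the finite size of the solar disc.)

6.29 h

The sunset hour angle satisfies cos H_s = −tan φ tan δ = 0.0765, giving H_s = 85.61°.
Sunrise is at 12 − H_s/15 = 12 − 5.707 = 6.293 h local solar time.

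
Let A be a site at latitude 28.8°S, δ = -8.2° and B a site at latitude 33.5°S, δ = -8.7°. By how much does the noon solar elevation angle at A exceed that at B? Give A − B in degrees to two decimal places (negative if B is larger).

A: 90° − |-28.8 − (-8.2)| = 69.40°.
B: 90° − |-33.5 − (-8.7)| = 65.20°.
A − B = 69.40 − 65.20 = 4.20°.

+4.20°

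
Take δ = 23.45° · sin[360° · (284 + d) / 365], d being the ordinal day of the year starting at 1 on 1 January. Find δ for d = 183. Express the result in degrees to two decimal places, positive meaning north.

+23.05°

360 × (284 + 183) / 365 = 460.603°; sin(460.603°) = 0.9829.
δ = 23.45 × 0.9829 = 23.049° ≈ +23.05°.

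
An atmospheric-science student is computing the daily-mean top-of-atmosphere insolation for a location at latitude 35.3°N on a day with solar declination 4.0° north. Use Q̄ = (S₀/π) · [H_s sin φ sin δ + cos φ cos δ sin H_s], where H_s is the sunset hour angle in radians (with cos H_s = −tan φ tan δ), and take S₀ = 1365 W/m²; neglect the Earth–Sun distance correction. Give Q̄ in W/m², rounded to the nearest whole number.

382 W/m²

The sunset hour angle satisfies cos H_s = −tan φ tan δ = -0.0495, giving H_s = 92.84°. In radians, H_s = 1.6204.
H_s sin φ sin δ = 1.6204 × 0.5779 × 0.0698 = 0.0654.
cos φ cos δ sin H_s = 0.8161 × 0.9976 × 0.9988 = 0.8132.
Q̄ = (1365/π) × (0.0654 + 0.8132) = 434.49 × 0.8786 = 381.74 W/m².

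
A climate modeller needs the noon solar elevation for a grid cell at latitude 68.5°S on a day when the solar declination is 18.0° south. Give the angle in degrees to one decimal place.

39.5°

At local solar noon the hour angle is zero, so the elevation is 90° − |φ − δ| = 90° − |-68.5° − (-18.0°)| = 90° − 50.5° = 39.5°.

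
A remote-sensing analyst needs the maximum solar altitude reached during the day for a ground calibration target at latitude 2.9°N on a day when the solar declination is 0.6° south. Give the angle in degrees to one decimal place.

At local solar noon the hour angle is zero, so the elevation is 90° − |φ − δ| = 90° − |2.9° − (-0.6°)| = 90° − 3.5° = 86.5°.

86.5°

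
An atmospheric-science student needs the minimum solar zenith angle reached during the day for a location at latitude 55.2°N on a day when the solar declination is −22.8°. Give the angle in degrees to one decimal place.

78.0°

At local solar noon the hour angle is zero, so the zenith angle is |φ − δ| = |55.2° − (-22.8°)| = 78.0°.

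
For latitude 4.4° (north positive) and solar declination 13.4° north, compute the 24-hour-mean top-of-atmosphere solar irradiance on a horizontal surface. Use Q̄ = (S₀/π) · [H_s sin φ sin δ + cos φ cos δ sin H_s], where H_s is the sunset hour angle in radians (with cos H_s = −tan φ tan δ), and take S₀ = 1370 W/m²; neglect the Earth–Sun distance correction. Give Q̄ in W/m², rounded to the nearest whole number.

435 W/m²

The sunset hour angle satisfies cos H_s = −tan φ tan δ = -0.0183, giving H_s = 91.05°. In radians, H_s = 1.5891.
H_s sin φ sin δ = 1.5891 × 0.0767 × 0.2317 = 0.0282.
cos φ cos δ sin H_s = 0.9971 × 0.9728 × 0.9998 = 0.9698.
Q̄ = (1370/π) × (0.0282 + 0.9698) = 436.08 × 0.9980 = 435.21 W/m².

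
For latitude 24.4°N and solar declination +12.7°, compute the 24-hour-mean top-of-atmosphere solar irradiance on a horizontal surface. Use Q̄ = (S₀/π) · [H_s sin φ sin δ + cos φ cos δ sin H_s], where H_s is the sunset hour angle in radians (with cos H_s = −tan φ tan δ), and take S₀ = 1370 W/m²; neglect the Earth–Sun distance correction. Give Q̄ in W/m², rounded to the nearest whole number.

452 W/m²

The sunset hour angle satisfies cos H_s = −tan φ tan δ = -0.1022, giving H_s = 95.87°. In radians, H_s = 1.6732.
H_s sin φ sin δ = 1.6732 × 0.4131 × 0.2198 = 0.1519.
cos φ cos δ sin H_s = 0.9107 × 0.9755 × 0.9948 = 0.8838.
Q̄ = (1370/π) × (0.1519 + 0.8838) = 436.08 × 1.0357 = 451.65 W/m².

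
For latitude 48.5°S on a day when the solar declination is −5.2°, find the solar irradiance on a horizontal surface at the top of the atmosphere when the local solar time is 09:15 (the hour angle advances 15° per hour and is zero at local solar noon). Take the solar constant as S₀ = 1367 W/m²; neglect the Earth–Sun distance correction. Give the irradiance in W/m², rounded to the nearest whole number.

771 W/m²

Hour angle H = 15° × (9.25 − 12) = -41.25°.
cos θ_z = sin φ sin δ + cos φ cos δ cos H = (-0.7490)(-0.0906) + (0.6626)(0.9959)(0.7518) = 0.5640.
Top-of-atmosphere irradiance = S₀ cos θ_z = 1367 × 0.5640 = 770.99 W/m².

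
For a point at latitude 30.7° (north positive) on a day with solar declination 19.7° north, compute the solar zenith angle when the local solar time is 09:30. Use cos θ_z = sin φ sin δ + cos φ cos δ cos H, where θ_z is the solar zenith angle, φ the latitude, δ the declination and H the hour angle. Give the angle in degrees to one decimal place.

Hour angle H = 15° × (9.5 − 12) = -37.50°.
cos θ_z = sin(30.7°) sin(19.7°) + cos(30.7°) cos(19.7°) cos(-37.50°) = 0.1721 + 0.6422 = 0.8143.
θ_z = arccos(0.8143) = 35.48°.

35.5°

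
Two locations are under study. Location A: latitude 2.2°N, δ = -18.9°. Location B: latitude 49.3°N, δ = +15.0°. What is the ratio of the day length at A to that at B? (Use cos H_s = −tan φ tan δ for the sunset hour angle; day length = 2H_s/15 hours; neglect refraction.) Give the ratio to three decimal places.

0.825

A: H_s = arccos(−tan 2.2° · tan -18.9°) = 89.25°, so 2H_s/15 = 11.9000 h.
B: H_s = arccos(−tan 49.3° · tan 15.0°) = 108.15°, so 2H_s/15 = 14.4200 h.
Ratio A/B = 11.9000 / 14.4200 = 0.8252.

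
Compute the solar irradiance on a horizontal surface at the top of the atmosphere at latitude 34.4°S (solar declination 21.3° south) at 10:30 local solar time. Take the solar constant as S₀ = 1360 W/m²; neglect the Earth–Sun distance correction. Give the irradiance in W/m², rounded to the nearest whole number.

1245 W/m²

Hour angle H = 15° × (10.5 − 12) = -22.50°.
cos θ_z = sin φ sin δ + cos φ cos δ cos H = (-0.5650)(-0.3633) + (0.8251)(0.9317)(0.9239) = 0.9155.
Top-of-atmosphere irradiance = S₀ cos θ_z = 1360 × 0.9155 = 1245.08 W/m².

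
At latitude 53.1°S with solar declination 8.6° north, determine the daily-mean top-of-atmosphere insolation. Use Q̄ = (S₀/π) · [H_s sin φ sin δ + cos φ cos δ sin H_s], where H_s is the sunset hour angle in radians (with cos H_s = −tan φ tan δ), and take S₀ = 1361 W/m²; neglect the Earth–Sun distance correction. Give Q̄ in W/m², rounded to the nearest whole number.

The sunset hour angle satisfies cos H_s = −tan φ tan δ = 0.2014, giving H_s = 78.38°. In radians, H_s = 1.3680.
H_s sin φ sin δ = 1.3680 × -0.7997 × 0.1495 = -0.1636.
cos φ cos δ sin H_s = 0.6004 × 0.9888 × 0.9795 = 0.5815.
Q̄ = (1361/π) × (-0.1636 + 0.5815) = 433.22 × 0.4179 = 181.04 W/m².

181 W/m²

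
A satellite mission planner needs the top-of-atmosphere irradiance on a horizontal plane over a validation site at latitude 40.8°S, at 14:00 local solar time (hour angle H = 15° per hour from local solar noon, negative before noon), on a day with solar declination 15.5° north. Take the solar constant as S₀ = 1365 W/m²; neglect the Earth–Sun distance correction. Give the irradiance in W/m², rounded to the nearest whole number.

624 W/m²

Hour angle H = 15° × (14 − 12) = 30.00°.
With φ = -40.8°, δ = 15.5°, H = 30.00°: sin φ sin δ = -0.1746, cos φ cos δ cos H = 0.6317, so cos θ_z = 0.4571.
Top-of-atmosphere irradiance = S₀ cos θ_z = 1365 × 0.4571 = 623.94 W/m².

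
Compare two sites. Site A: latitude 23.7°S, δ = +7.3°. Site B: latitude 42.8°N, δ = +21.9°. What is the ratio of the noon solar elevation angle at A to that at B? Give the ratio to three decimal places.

A: 90° − |-23.7 − (7.3)| = 59.00°.
B: 90° − |42.8 − (21.9)| = 69.10°.
Ratio A/B = 59.0000 / 69.1000 = 0.8538.

0.854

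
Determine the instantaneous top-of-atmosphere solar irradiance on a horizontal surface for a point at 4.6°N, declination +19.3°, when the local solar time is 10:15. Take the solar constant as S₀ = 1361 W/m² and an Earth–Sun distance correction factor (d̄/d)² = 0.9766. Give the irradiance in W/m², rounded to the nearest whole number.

Hour angle H = 15° × (10.25 − 12) = -26.25°.
cos θ_z = sin(4.6°) sin(19.3°) + cos(4.6°) cos(19.3°) cos(-26.25°) = 0.0265 + 0.8437 = 0.8702.
Top-of-atmosphere irradiance = S₀ (d̄/d)² cos θ_z = 1361 × 0.9766 × 0.8702 = 1156.63 W/m².

1157 W/m²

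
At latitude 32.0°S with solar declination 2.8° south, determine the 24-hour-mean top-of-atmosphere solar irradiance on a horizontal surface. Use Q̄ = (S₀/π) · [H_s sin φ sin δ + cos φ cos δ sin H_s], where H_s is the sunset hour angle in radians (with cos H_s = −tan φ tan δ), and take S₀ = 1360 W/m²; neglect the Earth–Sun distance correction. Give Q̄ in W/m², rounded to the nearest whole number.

384 W/m²

cos H_s = −tan(-32.0°) · tan(-2.8°) = -0.0306, so H_s = arccos(-0.0306) = 91.75°. In radians, H_s = 1.6013.
H_s sin φ sin δ = 1.6013 × -0.5299 × -0.0488 = 0.0414.
cos φ cos δ sin H_s = 0.8480 × 0.9988 × 0.9995 = 0.8466.
Q̄ = (1360/π) × (0.0414 + 0.8466) = 432.90 × 0.8880 = 384.42 W/m².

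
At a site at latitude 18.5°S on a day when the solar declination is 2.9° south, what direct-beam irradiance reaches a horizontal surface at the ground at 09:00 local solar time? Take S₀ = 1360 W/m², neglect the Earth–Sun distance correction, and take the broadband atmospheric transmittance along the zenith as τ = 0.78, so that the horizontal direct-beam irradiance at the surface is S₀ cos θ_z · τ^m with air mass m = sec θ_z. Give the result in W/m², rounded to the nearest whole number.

649 W/m²

Hour angle H = 15° × (9 − 12) = -45.00°.
cos θ_z = sin(-18.5°) sin(-2.9°) + cos(-18.5°) cos(-2.9°) cos(-45.00°) = 0.0161 + 0.6697 = 0.6858.
Air mass m = 1/cos θ_z = 1/0.6858 = 1.458; τ^m = 0.78^1.458 = 0.6961.
Surface direct beam = 1360 × 0.6858 × 0.6961 = 649.24 W/m².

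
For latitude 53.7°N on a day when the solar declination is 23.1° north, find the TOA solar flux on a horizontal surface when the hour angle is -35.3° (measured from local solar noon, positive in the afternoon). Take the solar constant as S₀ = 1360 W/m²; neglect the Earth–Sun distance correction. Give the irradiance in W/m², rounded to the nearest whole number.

1034 W/m²

cos θ_z = sin(53.7°) sin(23.1°) + cos(53.7°) cos(23.1°) cos(-35.30°) = 0.3162 + 0.4444 = 0.7606.
Top-of-atmosphere irradiance = S₀ cos θ_z = 1360 × 0.7606 = 1034.42 W/m².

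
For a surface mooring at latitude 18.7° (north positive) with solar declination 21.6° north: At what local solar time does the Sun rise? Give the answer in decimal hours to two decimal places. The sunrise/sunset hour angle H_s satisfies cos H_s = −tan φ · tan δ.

The sunset hour angle satisfies cos H_s = −tan φ tan δ = -0.1340, giving H_s = 97.70°.
Sunrise is at 12 − H_s/15 = 12 − 6.513 = 5.487 h local solar time.

5.49 h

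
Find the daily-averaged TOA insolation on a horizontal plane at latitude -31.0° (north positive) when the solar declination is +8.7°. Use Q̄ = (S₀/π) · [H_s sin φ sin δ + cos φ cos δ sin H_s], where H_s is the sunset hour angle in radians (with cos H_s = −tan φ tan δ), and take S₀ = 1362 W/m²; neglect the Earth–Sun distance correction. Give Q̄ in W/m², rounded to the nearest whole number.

316 W/m²

cos H_s = −tan(-31.0°) · tan(8.7°) = 0.0919, so H_s = arccos(0.0919) = 84.73°. In radians, H_s = 1.4788.
H_s sin φ sin δ = 1.4788 × -0.5150 × 0.1513 = -0.1152.
cos φ cos δ sin H_s = 0.8572 × 0.9885 × 0.9958 = 0.8438.
Q̄ = (1362/π) × (-0.1152 + 0.8438) = 433.54 × 0.7286 = 315.88 W/m².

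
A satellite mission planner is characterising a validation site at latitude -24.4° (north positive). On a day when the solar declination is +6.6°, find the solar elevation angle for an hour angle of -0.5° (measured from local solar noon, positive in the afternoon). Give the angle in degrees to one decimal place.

cos θ_z = sin φ sin δ + cos φ cos δ cos H = (-0.4131)(0.1149) + (0.9107)(0.9934)(1.0000) = 0.8572.
θ_z = arccos(0.8572) = 31.00°, so the elevation is 90° − 31.00° = 59.00°.

59.0°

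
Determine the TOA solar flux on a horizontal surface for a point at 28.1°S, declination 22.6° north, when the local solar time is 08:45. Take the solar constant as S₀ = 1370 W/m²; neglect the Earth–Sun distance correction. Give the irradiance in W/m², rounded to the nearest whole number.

488 W/m²

Hour angle H = 15° × (8.75 − 12) = -48.75°.
cos θ_z = sin(-28.1°) sin(22.6°) + cos(-28.1°) cos(22.6°) cos(-48.75°) = -0.1810 + 0.5370 = 0.3560.
Top-of-atmosphere irradiance = S₀ cos θ_z = 1370 × 0.3560 = 487.72 W/m².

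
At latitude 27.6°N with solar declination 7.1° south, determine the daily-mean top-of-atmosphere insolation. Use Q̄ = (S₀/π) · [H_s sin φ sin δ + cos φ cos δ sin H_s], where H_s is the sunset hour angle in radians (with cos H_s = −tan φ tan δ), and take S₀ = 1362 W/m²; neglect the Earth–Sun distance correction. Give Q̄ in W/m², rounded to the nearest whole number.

cos H_s = −tan(27.6°) · tan(-7.1°) = 0.0651, so H_s = arccos(0.0651) = 86.27°. In radians, H_s = 1.5057.
H_s sin φ sin δ = 1.5057 × 0.4633 × -0.1236 = -0.0862.
cos φ cos δ sin H_s = 0.8862 × 0.9923 × 0.9979 = 0.8775.
Q̄ = (1362/π) × (-0.0862 + 0.8775) = 433.54 × 0.7913 = 343.06 W/m².

343 W/m²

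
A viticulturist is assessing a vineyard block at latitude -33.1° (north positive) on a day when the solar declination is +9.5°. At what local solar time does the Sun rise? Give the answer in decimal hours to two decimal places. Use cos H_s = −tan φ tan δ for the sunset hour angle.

cos H_s = −tan(-33.1°) · tan(9.5°) = 0.1091, so H_s = arccos(0.1091) = 83.74°.
Sunrise is at 12 − H_s/15 = 12 − 5.583 = 6.417 h local solar time.

6.42 h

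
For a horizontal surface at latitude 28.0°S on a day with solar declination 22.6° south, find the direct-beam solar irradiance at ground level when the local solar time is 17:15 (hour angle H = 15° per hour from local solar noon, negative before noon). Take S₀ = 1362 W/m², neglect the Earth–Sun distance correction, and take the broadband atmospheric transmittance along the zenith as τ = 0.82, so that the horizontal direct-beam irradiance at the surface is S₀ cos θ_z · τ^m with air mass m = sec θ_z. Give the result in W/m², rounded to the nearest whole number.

Hour angle H = 15° × (17.25 − 12) = 78.75°.
With φ = -28.0°, δ = -22.6°, H = 78.75°: sin φ sin δ = 0.1804, cos φ cos δ cos H = 0.1590, so cos θ_z = 0.3394.
Air mass m = 1/cos θ_z = 1/0.3394 = 2.946; τ^m = 0.82^2.946 = 0.5573.
Surface direct beam = 1362 × 0.3394 × 0.5573 = 257.62 W/m².

258 W/m²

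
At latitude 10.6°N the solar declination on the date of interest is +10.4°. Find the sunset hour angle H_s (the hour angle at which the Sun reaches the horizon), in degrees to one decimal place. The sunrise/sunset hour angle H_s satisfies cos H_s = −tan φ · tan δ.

The sunset hour angle satisfies cos H_s = −tan φ tan δ = -0.0343, giving H_s = 91.97°.

92.0°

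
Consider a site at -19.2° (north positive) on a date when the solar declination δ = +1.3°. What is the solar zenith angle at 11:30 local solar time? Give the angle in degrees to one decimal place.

21.8°

Hour angle H = 15° × (11.5 − 12) = -7.50°.
cos θ_z = sin φ sin δ + cos φ cos δ cos H = (-0.3289)(0.0227) + (0.9444)(0.9997)(0.9914) = 0.9285.
θ_z = arccos(0.9285) = 21.80°.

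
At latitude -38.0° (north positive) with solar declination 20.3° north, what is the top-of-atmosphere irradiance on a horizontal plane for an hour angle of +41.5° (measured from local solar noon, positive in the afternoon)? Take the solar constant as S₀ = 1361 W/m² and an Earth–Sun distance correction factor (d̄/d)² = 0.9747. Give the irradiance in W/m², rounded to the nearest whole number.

cos θ_z = sin φ sin δ + cos φ cos δ cos H = (-0.6157)(0.3469) + (0.7880)(0.9379)(0.7490) = 0.3400.
Top-of-atmosphere irradiance = S₀ (d̄/d)² cos θ_z = 1361 × 0.9747 × 0.3400 = 451.03 W/m².

451 W/m²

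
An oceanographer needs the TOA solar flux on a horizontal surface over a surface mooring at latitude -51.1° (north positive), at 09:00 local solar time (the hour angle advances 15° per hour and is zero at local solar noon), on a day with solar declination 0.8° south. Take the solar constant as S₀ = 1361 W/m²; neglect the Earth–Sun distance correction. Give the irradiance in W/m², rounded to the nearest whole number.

619 W/m²

Hour angle H = 15° × (9 − 12) = -45.00°.
With φ = -51.1°, δ = -0.8°, H = -45.00°: sin φ sin δ = 0.0109, cos φ cos δ cos H = 0.4440, so cos θ_z = 0.4549.
Top-of-atmosphere irradiance = S₀ cos θ_z = 1361 × 0.4549 = 619.12 W/m².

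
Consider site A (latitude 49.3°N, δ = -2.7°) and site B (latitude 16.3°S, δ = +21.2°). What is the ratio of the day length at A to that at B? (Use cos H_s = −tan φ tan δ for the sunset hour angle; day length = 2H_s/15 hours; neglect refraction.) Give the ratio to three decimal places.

1.040

A: H_s = arccos(−tan 49.3° · tan -2.7°) = 86.86°, so 2H_s/15 = 11.5813 h.
B: H_s = arccos(−tan -16.3° · tan 21.2°) = 83.49°, so 2H_s/15 = 11.1320 h.
Ratio A/B = 11.5813 / 11.1320 = 1.0404.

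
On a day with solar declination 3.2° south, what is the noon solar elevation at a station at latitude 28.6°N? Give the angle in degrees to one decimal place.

At local solar noon the hour angle is zero, so the elevation is 90° − |φ − δ| = 90° − |28.6° − (-3.2°)| = 90° − 31.8° = 58.2°.

58.2°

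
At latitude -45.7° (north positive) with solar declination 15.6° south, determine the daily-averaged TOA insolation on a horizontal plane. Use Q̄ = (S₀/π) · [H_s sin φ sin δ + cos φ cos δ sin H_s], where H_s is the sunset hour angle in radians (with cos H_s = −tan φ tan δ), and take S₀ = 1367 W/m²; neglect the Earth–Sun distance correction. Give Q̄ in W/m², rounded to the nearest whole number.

436 W/m²

The sunset hour angle satisfies cos H_s = −tan φ tan δ = -0.2861, giving H_s = 106.62°. In radians, H_s = 1.8609.
H_s sin φ sin δ = 1.8609 × -0.7157 × -0.2689 = 0.3581.
cos φ cos δ sin H_s = 0.6984 × 0.9632 × 0.9582 = 0.6446.
Q̄ = (1367/π) × (0.3581 + 0.6446) = 435.13 × 1.0027 = 436.30 W/m².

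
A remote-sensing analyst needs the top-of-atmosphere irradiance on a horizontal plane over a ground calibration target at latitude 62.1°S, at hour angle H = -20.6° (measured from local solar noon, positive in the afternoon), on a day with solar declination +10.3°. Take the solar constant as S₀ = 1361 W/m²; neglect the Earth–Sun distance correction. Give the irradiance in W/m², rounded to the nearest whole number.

371 W/m²

cos θ_z = sin φ sin δ + cos φ cos δ cos H = (-0.8838)(0.1788) + (0.4679)(0.9839)(0.9361) = 0.2729.
Top-of-atmosphere irradiance = S₀ cos θ_z = 1361 × 0.2729 = 371.42 W/m².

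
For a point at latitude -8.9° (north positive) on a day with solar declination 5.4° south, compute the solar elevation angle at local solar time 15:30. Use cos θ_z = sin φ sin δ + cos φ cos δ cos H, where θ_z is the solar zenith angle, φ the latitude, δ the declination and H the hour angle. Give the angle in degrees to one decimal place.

37.8°

Hour angle H = 15° × (15.5 − 12) = 52.50°.
cos θ_z = sin φ sin δ + cos φ cos δ cos H = (-0.1547)(-0.0941) + (0.9880)(0.9956)(0.6088) = 0.6134.
θ_z = arccos(0.6134) = 52.16°, so the elevation is 90° − 52.16° = 37.84°.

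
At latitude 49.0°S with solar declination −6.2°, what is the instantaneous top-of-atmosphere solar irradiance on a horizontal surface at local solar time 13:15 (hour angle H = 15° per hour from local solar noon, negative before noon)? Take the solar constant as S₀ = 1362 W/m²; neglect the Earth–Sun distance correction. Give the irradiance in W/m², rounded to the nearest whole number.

952 W/m²

Hour angle H = 15° × (13.25 − 12) = 18.75°.
cos θ_z = sin φ sin δ + cos φ cos δ cos H = (-0.7547)(-0.1080) + (0.6561)(0.9942)(0.9469) = 0.6992.
Top-of-atmosphere irradiance = S₀ cos θ_z = 1362 × 0.6992 = 952.31 W/m².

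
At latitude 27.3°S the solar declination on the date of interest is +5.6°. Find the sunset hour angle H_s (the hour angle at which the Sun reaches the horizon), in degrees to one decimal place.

87.1°

cos H_s = −tan(-27.3°) · tan(5.6°) = 0.0506, so H_s = arccos(0.0506) = 87.10°.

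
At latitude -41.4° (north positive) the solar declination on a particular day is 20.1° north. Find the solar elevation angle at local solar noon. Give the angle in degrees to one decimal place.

28.5°

At local solar noon the hour angle is zero, so the elevation is 90° − |φ − δ| = 90° − |-41.4° − (20.1°)| = 90° − 61.5° = 28.5°.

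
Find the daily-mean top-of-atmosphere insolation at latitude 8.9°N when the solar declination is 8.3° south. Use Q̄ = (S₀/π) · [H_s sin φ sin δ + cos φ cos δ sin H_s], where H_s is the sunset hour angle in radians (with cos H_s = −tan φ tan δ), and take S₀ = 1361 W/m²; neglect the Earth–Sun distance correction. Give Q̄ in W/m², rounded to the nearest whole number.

The sunset hour angle satisfies cos H_s = −tan φ tan δ = 0.0228, giving H_s = 88.69°. In radians, H_s = 1.5479.
H_s sin φ sin δ = 1.5479 × 0.1547 × -0.1444 = -0.0346.
cos φ cos δ sin H_s = 0.9880 × 0.9895 × 0.9997 = 0.9773.
Q̄ = (1361/π) × (-0.0346 + 0.9773) = 433.22 × 0.9427 = 408.40 W/m².

408 W/m²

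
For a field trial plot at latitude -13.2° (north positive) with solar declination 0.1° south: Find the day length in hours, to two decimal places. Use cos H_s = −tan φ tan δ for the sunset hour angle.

12.00 hours

cos H_s = −tan(-13.2°) · tan(-0.1°) = -0.0004, so H_s = arccos(-0.0004) = 90.02°.
Day length = 2 H_s / 15° h⁻¹ = 180.04° / 15 = 12.003 h.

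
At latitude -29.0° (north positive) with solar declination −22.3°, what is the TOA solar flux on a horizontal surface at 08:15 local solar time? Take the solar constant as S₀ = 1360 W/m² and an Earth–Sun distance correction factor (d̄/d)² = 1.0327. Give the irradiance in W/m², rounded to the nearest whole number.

Hour angle H = 15° × (8.25 − 12) = -56.25°.
cos θ_z = sin(-29.0°) sin(-22.3°) + cos(-29.0°) cos(-22.3°) cos(-56.25°) = 0.1840 + 0.4496 = 0.6336.
Top-of-atmosphere irradiance = S₀ (d̄/d)² cos θ_z = 1360 × 1.0327 × 0.6336 = 889.87 W/m².

890 W/m²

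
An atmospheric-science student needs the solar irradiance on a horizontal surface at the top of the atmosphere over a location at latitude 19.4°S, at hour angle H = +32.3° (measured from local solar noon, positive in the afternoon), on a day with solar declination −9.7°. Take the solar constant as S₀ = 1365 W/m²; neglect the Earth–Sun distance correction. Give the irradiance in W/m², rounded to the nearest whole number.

cos θ_z = sin φ sin δ + cos φ cos δ cos H = (-0.3322)(-0.1685) + (0.9432)(0.9857)(0.8453) = 0.8419.
Top-of-atmosphere irradiance = S₀ cos θ_z = 1365 × 0.8419 = 1149.19 W/m².

1149 W/m²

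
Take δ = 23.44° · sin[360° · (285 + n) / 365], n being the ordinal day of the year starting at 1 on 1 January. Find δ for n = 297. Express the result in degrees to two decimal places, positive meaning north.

-13.12°

360 × (285 + 297) / 365 = 574.027°; sin(574.027°) = -0.5596.
δ = 23.44 × -0.5596 = -13.117° ≈ -13.12°.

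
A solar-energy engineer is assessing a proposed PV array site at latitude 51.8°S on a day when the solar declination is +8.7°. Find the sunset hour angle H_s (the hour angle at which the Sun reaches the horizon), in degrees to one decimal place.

78.8°

The sunset hour angle satisfies cos H_s = −tan φ tan δ = 0.1945, giving H_s = 78.78°.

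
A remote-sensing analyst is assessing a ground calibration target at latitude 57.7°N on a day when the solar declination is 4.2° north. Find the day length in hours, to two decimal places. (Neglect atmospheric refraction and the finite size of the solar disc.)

12.89 hours

−tan φ tan δ = −(1.5818)(0.0734) = -0.1161; H_s = arccos(-0.1161) = 96.67°.
Day length = 2 H_s / 15° h⁻¹ = 193.34° / 15 = 12.889 h.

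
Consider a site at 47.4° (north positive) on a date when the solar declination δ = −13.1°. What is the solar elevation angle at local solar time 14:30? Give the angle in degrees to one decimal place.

20.9°

Hour angle H = 15° × (14.5 − 12) = 37.50°.
cos θ_z = sin φ sin δ + cos φ cos δ cos H = (0.7361)(-0.2267) + (0.6769)(0.9740)(0.7934) = 0.3562.
θ_z = arccos(0.3562) = 69.13°, so the elevation is 90° − 69.13° = 20.87°.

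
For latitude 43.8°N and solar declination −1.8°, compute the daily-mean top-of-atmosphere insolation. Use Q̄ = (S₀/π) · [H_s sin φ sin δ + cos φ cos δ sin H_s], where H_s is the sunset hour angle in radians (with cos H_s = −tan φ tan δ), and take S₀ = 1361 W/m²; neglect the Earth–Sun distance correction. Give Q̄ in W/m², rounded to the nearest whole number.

298 W/m²

The sunset hour angle satisfies cos H_s = −tan φ tan δ = 0.0301, giving H_s = 88.28°. In radians, H_s = 1.5408.
H_s sin φ sin δ = 1.5408 × 0.6921 × -0.0314 = -0.0335.
cos φ cos δ sin H_s = 0.7218 × 0.9995 × 0.9996 = 0.7212.
Q̄ = (1361/π) × (-0.0335 + 0.7212) = 433.22 × 0.6877 = 297.93 W/m².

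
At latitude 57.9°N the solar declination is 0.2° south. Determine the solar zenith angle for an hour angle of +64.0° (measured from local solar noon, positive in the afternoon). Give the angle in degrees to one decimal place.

cos θ_z = sin φ sin δ + cos φ cos δ cos H = (0.8471)(-0.0035) + (0.5314)(1.0000)(0.4384) = 0.2300.
θ_z = arccos(0.2300) = 76.70°.

76.7°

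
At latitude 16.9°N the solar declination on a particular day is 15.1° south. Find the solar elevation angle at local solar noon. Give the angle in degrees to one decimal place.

At local solar noon the hour angle is zero, so the elevation is 90° − |φ − δ| = 90° − |16.9° − (-15.1°)| = 90° − 32.0° = 58.0°.

58.0°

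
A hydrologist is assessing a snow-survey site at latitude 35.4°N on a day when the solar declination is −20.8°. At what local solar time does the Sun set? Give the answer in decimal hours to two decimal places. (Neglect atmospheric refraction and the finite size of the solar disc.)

−tan φ tan δ = −(0.7107)(-0.3799) = 0.2700; H_s = arccos(0.2700) = 74.34°.
Sunset is at 12 + H_s/15 = 12 + 4.956 = 16.956 h local solar time.

16.96 h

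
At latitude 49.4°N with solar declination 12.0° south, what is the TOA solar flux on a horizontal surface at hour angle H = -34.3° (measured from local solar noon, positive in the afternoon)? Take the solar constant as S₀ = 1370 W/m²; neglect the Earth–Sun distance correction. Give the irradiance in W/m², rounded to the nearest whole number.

With φ = 49.4°, δ = -12.0°, H = -34.30°: sin φ sin δ = -0.1579, cos φ cos δ cos H = 0.5259, so cos θ_z = 0.3680.
Top-of-atmosphere irradiance = S₀ cos θ_z = 1370 × 0.3680 = 504.16 W/m².

504 W/m²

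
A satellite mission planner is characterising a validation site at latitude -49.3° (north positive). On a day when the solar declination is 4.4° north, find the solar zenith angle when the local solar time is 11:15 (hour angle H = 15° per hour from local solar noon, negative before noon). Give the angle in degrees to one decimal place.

Hour angle H = 15° × (11.25 − 12) = -11.25°.
With φ = -49.3°, δ = 4.4°, H = -11.25°: sin φ sin δ = -0.0582, cos φ cos δ cos H = 0.6377, so cos θ_z = 0.5795.
θ_z = arccos(0.5795) = 54.58°.

54.6°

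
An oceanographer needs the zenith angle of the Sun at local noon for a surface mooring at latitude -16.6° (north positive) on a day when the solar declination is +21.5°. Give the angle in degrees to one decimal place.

At local solar noon the hour angle is zero, so the zenith angle is |φ − δ| = |-16.6° − (21.5°)| = 38.1°.

38.1°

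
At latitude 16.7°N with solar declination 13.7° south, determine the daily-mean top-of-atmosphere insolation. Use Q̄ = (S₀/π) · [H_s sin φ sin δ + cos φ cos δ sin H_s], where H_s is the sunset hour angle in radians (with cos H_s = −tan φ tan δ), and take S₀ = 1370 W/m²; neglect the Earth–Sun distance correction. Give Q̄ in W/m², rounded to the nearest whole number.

−tan φ tan δ = −(0.3000)(-0.2438) = 0.0731; H_s = arccos(0.0731) = 85.81°. In radians, H_s = 1.4977.
H_s sin φ sin δ = 1.4977 × 0.2874 × -0.2368 = -0.1019.
cos φ cos δ sin H_s = 0.9578 × 0.9715 × 0.9973 = 0.9280.
Q̄ = (1370/π) × (-0.1019 + 0.9280) = 436.08 × 0.8261 = 360.25 W/m².

360 W/m²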